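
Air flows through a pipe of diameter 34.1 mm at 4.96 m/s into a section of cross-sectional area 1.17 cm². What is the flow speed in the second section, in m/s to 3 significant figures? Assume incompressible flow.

The volume flow rate is constant, so v₂ = (A₁/A₂)v₁ = (9.13/1.17)·4.96 = 38.7 m/s.

v₂ ≈ 38.7 m/s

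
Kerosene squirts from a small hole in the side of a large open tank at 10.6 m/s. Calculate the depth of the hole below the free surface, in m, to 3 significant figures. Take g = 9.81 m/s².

Inverting v = √(2gh) gives h = v² / 2g.
h = 10.6²/(2·9.81) = 112/19.62 = 5.73 m.

h = 5.73 m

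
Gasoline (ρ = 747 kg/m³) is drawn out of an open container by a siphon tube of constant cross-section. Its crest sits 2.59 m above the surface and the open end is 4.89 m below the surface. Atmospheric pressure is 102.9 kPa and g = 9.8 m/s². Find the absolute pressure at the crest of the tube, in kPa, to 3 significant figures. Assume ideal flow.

The outlet speed comes from Torricelli: v = √(2g·4.89) = 9.79 m/s.
The bore is uniform, so the speed at the crest is the same v. Bernoulli surface→crest: P_atm = P_top + ½ρv² + ρg·h_top.
P_top = 102900 − ½·747·9.79² − 747·9.8·2.59 = 48100 Pa.

P_top ≈ 48.1 kPa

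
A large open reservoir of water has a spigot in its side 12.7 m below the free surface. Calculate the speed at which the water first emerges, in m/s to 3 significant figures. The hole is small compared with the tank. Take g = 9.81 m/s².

Torricelli's result v = √(2gh) gives v = √(2·9.81·12.7) = 15.8 m/s.

v = 15.8 m/s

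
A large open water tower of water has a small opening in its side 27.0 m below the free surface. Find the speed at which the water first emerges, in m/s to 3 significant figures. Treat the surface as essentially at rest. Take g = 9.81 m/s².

Bernoulli from surface to hole (P equal, v_surface ≈ 0): v = √(2gh) = √(2×9.81×27.0) = 23.0 m/s.

v = 23.0 m/s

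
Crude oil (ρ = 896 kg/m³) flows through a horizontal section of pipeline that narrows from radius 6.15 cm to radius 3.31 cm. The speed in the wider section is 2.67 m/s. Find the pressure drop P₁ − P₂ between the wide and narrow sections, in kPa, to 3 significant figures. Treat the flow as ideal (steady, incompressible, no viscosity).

ΔP = 34.9 kPa

By continuity, v₂ = v₁·A₁/A₂ = 2.67·(119/34.4) = 9.22 m/s.
With no height change, Bernoulli's equation is P₁ + ½ρv₁² = P₂ + ½ρv₂².
P₁ − P₂ = ½·896·(9.22² − 2.67²) = ½·896·77.8 = 34900 Pa.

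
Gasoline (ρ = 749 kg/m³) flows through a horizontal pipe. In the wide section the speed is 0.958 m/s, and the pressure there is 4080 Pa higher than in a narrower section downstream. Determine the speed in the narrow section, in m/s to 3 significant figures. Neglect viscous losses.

3.44 m/s

Along the level pipe P + ½ρv² is conserved, hence v₂² = v₁² + 2(P₁ − P₂)/ρ.
v₂ = √(0.958² + 2·4080/749) = √(0.918 + 10.9) = 3.44 m/s.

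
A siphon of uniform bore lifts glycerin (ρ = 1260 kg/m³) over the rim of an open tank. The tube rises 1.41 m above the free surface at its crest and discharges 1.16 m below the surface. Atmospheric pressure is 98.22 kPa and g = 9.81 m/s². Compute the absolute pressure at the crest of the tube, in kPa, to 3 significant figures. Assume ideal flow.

P_top = 66.5 kPa

The outlet speed comes from Torricelli: v = √(2g·1.16) = 4.77 m/s.
Continuity keeps v the same throughout the tube; from surface to crest, P_atm + 0 = P_top + ½ρv² + ρg·h_top.
P_top = 98220 − ½·1260·4.77² − 1260·9.81·1.41 = 66500 Pa.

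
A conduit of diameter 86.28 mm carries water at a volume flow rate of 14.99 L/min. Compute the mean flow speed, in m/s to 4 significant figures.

Q = 14.99 L/min = 0.0002498 m³/s.
v = Q/A = 0.0002498 / 0.005847 = 0.04273 m/s.

v = 0.04273 m/s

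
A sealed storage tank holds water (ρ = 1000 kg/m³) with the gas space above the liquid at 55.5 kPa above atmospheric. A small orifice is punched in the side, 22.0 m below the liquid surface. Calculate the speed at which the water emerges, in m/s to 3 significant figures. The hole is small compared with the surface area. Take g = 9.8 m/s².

Take point 1 at the surface (v₁ ≈ 0) and point 2 at the hole (at atmospheric pressure). Bernoulli: P₁ + ρg h = P_atm + ½ρv₂².
With P₁ − P_atm = 55500 Pa, v₂ = √(2gh + 2ΔP/ρ) = √(2·9.8·22.0 + 2·55500/1000) = 23.3 m/s.

v ≈ 23.3 m/s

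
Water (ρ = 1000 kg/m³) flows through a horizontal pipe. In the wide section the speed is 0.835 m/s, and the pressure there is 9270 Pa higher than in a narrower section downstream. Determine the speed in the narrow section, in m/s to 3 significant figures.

Horizontal Bernoulli: P₁ + ½ρv₁² = P₂ + ½ρv₂², so v₂² = v₁² + 2(P₁ − P₂)/ρ.
v₂ = √(0.835² + 2·9270/1000) = √(0.697 + 18.5) = 4.39 m/s.

v₂ ≈ 4.39 m/s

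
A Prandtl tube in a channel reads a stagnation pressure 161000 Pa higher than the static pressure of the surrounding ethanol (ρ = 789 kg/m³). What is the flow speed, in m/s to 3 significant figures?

v ≈ 20.2 m/s

At the stagnation point the flow is brought to rest, so Bernoulli gives P_stag − P_static = ½ρv².
v = √(2ΔP/ρ) = √(2·161000/789) = 20.2 m/s.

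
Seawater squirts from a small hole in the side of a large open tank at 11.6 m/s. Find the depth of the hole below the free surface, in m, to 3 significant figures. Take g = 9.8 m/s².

Inverting v = √(2gh) gives h = v² / 2g.
h = 11.6²/(2·9.8) = 135/19.60 = 6.87 m.

6.87 m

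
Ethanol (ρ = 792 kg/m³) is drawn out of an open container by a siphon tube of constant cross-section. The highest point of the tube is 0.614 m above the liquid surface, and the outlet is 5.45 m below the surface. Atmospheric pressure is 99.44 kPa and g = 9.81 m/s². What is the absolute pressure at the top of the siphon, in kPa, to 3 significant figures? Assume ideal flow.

The outlet speed comes from Torricelli: v = √(2g·5.45) = 10.3 m/s.
With constant cross-section the crest speed equals v; applying Bernoulli from the surface up to the crest, P_top = P_atm − ½ρv² − ρg·h_top.
P_top = 99440 − ½·792·10.3² − 792·9.81·0.614 = 52300 Pa.

P_top = 52.3 kPa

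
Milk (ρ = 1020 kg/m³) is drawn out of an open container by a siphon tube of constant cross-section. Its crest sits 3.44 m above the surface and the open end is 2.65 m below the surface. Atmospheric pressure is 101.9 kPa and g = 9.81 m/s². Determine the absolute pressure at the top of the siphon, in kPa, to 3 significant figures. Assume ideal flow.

P_top = 41.0 kPa

The outlet speed comes from Torricelli: v = √(2g·2.65) = 7.21 m/s.
The bore is uniform, so the speed at the crest is the same v. Bernoulli surface→crest: P_atm = P_top + ½ρv² + ρg·h_top.
P_top = 101900 − ½·1020·7.21² − 1020·9.81·3.44 = 41000 Pa.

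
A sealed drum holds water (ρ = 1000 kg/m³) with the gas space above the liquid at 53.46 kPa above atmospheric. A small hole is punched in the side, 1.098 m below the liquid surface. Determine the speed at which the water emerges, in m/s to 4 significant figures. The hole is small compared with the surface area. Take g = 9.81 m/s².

Take point 1 at the surface (v₁ ≈ 0) and point 2 at the hole (at atmospheric pressure). Bernoulli: P₁ + ρg h = P_atm + ½ρv₂².
With P₁ − P_atm = 53460 Pa, v₂ = √(2gh + 2ΔP/ρ) = √(2·9.81·1.098 + 2·53460/1000) = 11.33 m/s.

v ≈ 11.33 m/s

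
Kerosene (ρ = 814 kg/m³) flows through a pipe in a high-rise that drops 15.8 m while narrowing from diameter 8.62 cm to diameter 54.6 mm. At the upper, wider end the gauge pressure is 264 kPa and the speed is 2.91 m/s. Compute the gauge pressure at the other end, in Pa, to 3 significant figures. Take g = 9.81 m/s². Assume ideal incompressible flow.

By continuity, v₂ = v₁·A₁/A₂ = 2.91·(58.4/23.4) = 7.25 m/s.
Applying Bernoulli between the two ends and solving for P₂: P₂ = P₁ + ½ρ(v₁² − v₂²) − ρgΔh.
P₂ = 264000 + ½·814·(2.91² − 7.25²) − 814·9.81·(−15.8) = 264000 + (-18000) − (-126000) = 372000 Pa.

P₂ = 372000 Pa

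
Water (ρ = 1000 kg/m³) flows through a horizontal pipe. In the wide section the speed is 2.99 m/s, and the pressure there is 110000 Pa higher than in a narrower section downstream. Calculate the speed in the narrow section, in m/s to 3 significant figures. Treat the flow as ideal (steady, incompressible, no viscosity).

v₂ ≈ 15.1 m/s

Horizontal Bernoulli: P₁ + ½ρv₁² = P₂ + ½ρv₂², so v₂² = v₁² + 2(P₁ − P₂)/ρ.
v₂ = √(2.99² + 2·110000/1000) = √(8.94 + 220) = 15.1 m/s.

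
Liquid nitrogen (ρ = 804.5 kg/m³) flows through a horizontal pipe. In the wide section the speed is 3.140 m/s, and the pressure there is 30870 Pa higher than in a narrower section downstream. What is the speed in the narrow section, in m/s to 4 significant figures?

Along the level pipe P + ½ρv² is conserved, hence v₂² = v₁² + 2(P₁ − P₂)/ρ.
v₂ = √(3.140² + 2·30870/804.5) = √(9.860 + 76.74) = 9.306 m/s.

v₂ ≈ 9.306 m/s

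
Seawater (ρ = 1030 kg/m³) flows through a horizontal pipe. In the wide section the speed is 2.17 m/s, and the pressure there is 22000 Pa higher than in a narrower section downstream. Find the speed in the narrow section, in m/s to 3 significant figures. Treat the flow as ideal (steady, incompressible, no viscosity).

Along the level pipe P + ½ρv² is conserved, hence v₂² = v₁² + 2(P₁ − P₂)/ρ.
v₂ = √(2.17² + 2·22000/1030) = √(4.71 + 42.7) = 6.89 m/s.

6.89 m/s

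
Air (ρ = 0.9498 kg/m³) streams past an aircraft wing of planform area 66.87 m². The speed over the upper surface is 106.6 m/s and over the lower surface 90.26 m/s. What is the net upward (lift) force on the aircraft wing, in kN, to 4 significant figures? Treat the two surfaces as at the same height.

F = 102.2 kN

With equal heights on the two surfaces, Bernoulli gives P_lower − P_upper = ½ρ(v_upper² − v_lower²).
ΔP = ½·0.9498·(106.6² − 90.26²) = 1528 Pa.
Lift = ΔP · A = 1528 × 66.87 = 102200 N.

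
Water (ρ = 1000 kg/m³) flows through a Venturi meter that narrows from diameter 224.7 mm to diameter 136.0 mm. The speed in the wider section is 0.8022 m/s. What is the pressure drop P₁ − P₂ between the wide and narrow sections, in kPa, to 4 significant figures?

2.076 kPa

Continuity gives A₁v₁ = A₂v₂, so v₂ = (396.5 cm²)/(145.3 cm²) × 0.8022 m/s = 2.190 m/s.
The pipe is horizontal, so Bernoulli reduces to P₁ + ½ρv₁² = P₂ + ½ρv₂².
P₁ − P₂ = ½·1000·(2.190² − 0.8022²) = ½·1000·4.152 = 2076 Pa.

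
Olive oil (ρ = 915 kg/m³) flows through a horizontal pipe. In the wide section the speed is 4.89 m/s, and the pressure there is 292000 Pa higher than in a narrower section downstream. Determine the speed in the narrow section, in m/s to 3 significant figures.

v₂ = 25.7 m/s

Along the level pipe P + ½ρv² is conserved, hence v₂² = v₁² + 2(P₁ − P₂)/ρ.
v₂ = √(4.89² + 2·292000/915) = √(23.9 + 638) = 25.7 m/s.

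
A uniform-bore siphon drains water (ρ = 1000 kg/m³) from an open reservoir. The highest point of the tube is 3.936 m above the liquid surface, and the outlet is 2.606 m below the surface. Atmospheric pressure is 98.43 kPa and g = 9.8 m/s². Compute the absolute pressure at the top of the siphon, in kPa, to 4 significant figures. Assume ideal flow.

From the surface to the outlet (both open to atmosphere, surface at rest): v = √(2g·h_out) = √(2·9.8·2.606) = 7.147 m/s.
The bore is uniform, so the speed at the crest is the same v. Bernoulli surface→crest: P_atm = P_top + ½ρv² + ρg·h_top.
P_top = 98430 − ½·1000·7.147² − 1000·9.8·3.936 = 34320 Pa.

34.32 kPa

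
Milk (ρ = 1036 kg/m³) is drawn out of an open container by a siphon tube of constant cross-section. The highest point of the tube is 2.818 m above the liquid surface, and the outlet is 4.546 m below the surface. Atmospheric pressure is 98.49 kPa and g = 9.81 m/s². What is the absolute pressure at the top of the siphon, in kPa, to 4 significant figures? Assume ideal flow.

Bernoulli surface→outlet gives ½v² = g·h_out, so v = √(2·9.81·4.546) = 9.444 m/s.
The bore is uniform, so the speed at the crest is the same v. Bernoulli surface→crest: P_atm = P_top + ½ρv² + ρg·h_top.
P_top = 98490 − ½·1036·9.444² − 1036·9.81·2.818 = 23650 Pa.

P_top ≈ 23.65 kPa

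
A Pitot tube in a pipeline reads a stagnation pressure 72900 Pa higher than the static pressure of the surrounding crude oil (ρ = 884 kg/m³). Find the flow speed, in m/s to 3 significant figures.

Bernoulli between the free stream and the stagnation point: ½ρv² = P_stag − P_static.
v = √(2ΔP/ρ) = √(2·72900/884) = 12.8 m/s.

v = 12.8 m/s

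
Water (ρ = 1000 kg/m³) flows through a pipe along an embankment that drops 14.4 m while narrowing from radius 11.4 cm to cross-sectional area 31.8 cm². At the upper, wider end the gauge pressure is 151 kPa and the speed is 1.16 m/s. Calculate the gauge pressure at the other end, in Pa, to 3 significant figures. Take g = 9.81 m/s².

Mass conservation (A₁v₁ = A₂v₂) gives v₂ = 1.16 × 408/31.8 = 14.9 m/s.
Bernoulli: P₁ + ½ρv₁² + ρg h₁ = P₂ + ½ρv₂² + ρg h₂, so P₂ = P₁ + ½ρ(v₁² − v₂²) − ρg(h₂ − h₁).
P₂ = 151000 + ½·1000·(1.16² − 14.9²) − 1000·9.81·(−14.4) = 151000 + (-110000) − (-141000) = 182000 Pa.

P₂ ≈ 182000 Pa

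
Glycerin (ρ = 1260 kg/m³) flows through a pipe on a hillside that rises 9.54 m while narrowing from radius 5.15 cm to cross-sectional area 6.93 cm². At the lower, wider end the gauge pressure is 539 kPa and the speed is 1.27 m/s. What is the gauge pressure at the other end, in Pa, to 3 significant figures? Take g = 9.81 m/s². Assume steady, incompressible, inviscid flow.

The volume flow rate is constant, so v₂ = (A₁/A₂)v₁ = (83.3/6.93)·1.27 = 15.3 m/s.
Applying Bernoulli between the two ends and solving for P₂: P₂ = P₁ + ½ρ(v₁² − v₂²) − ρgΔh.
P₂ = 539000 + ½·1260·(1.27² − 15.3²) − 1260·9.81·(+9.54) = 539000 + (-146000) − (118000) = 275000 Pa.

P₂ ≈ 275000 Pa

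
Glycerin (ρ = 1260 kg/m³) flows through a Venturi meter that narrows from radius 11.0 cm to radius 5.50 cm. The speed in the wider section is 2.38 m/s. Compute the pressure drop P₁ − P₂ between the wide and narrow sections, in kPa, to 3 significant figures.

ΔP = 53.5 kPa

The volume flow rate is constant, so v₂ = (A₁/A₂)v₁ = (380/95.0)·2.38 = 9.52 m/s.
With no height change, Bernoulli's equation is P₁ + ½ρv₁² = P₂ + ½ρv₂².
P₁ − P₂ = ½·1260·(9.52² − 2.38²) = ½·1260·85.0 = 53500 Pa.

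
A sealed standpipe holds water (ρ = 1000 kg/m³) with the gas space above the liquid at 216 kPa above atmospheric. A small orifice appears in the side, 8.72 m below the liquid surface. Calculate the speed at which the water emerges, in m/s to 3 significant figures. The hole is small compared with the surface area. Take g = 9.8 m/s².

Take point 1 at the surface (v₁ ≈ 0) and point 2 at the hole (at atmospheric pressure). Bernoulli: P₁ + ρg h = P_atm + ½ρv₂².
With P₁ − P_atm = 216000 Pa, v₂ = √(2gh + 2ΔP/ρ) = √(2·9.8·8.72 + 2·216000/1000) = 24.6 m/s.

v ≈ 24.6 m/s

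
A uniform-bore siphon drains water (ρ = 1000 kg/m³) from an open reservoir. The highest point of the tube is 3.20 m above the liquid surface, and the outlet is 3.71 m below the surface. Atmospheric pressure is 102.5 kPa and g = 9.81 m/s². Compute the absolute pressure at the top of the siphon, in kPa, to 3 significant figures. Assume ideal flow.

34.7 kPa

Bernoulli surface→outlet gives ½v² = g·h_out, so v = √(2·9.81·3.71) = 8.53 m/s.
The bore is uniform, so the speed at the crest is the same v. Bernoulli surface→crest: P_atm = P_top + ½ρv² + ρg·h_top.
P_top = 102500 − ½·1000·8.53² − 1000·9.81·3.20 = 34700 Pa.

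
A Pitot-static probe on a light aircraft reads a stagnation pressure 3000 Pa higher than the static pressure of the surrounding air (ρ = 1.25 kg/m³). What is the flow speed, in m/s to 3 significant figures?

At the stagnation point the flow is brought to rest, so Bernoulli gives P_stag − P_static = ½ρv².
v = √(2ΔP/ρ) = √(2·3000/1.25) = 69.3 m/s.

69.3 m/s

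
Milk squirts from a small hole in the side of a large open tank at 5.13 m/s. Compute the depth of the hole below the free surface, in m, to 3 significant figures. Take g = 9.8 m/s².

Torricelli: v = √(2gh), so h = v²/(2g).
h = 5.13²/(2·9.8) = 26.3/19.60 = 1.34 m.

1.34 m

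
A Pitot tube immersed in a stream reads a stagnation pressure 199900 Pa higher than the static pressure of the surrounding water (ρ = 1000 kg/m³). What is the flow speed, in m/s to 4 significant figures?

At the stagnation point the flow is brought to rest, so Bernoulli gives P_stag − P_static = ½ρv².
v = √(2ΔP/ρ) = √(2·199900/1000) = 19.99 m/s.

v ≈ 19.99 m/s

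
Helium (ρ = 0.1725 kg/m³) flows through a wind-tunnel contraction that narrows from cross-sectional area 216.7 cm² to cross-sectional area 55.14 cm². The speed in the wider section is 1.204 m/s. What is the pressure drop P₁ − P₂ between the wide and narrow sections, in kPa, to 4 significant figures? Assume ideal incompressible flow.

The volume flow rate is constant, so v₂ = (A₁/A₂)v₁ = (216.7/55.14)·1.204 = 4.732 m/s.
Along the horizontal streamline, P + ½ρv² is constant.
P₁ − P₂ = ½·0.1725·(4.732² − 1.204²) = ½·0.1725·20.94 = 1.806 Pa.

ΔP = 0.001806 kPa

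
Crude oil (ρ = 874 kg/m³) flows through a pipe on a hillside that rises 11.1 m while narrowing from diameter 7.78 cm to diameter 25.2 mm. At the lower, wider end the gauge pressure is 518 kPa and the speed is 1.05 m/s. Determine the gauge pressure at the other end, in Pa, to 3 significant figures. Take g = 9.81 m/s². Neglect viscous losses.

Mass conservation (A₁v₁ = A₂v₂) gives v₂ = 1.05 × 47.5/4.99 = 10.0 m/s.
Energy conservation along the streamline gives P₂ = P₁ − ½ρ(v₂² − v₁²) − ρg(h₂ − h₁).
P₂ = 518000 + ½·874·(1.05² − 10.0²) − 874·9.81·(+11.1) = 518000 + (-43300) − (95200) = 380000 Pa.

P₂ ≈ 380000 Pa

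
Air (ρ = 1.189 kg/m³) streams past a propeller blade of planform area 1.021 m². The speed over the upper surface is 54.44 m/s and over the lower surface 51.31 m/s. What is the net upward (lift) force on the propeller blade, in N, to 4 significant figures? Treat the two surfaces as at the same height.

F ≈ 200.9 N

The faster flow above has the lower pressure; Bernoulli (same height) gives ΔP = ½ρ(v_up² − v_low²).
ΔP = ½·1.189·(54.44² − 51.31²) = 196.8 Pa.
Lift = ΔP · A = 196.8 × 1.021 = 200.9 N.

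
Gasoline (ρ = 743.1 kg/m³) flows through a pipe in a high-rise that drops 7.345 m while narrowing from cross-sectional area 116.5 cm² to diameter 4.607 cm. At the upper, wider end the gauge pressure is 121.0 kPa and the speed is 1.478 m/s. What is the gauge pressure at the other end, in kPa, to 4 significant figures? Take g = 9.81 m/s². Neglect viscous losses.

By continuity, v₂ = v₁·A₁/A₂ = 1.478·(116.5/16.67) = 10.33 m/s.
Energy conservation along the streamline gives P₂ = P₁ − ½ρ(v₂² − v₁²) − ρg(h₂ − h₁).
P₂ = 121000 + ½·743.1·(1.478² − 10.33²) − 743.1·9.81·(−7.345) = 121000 + (-38830) − (-53540) = 135700 Pa.

P₂ = 135.7 kPa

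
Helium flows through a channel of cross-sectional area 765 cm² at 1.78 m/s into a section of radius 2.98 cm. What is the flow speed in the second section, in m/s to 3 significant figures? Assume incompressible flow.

The volume flow rate is constant, so v₂ = (A₁/A₂)v₁ = (765/27.9)·1.78 = 48.8 m/s.

v₂ = 48.8 m/s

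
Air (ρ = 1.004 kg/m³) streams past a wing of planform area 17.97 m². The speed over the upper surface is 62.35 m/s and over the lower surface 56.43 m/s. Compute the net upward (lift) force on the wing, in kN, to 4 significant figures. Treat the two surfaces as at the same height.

From P + ½ρv² = const at equal height, P_low − P_up = ½ρ(v_up² − v_low²).
ΔP = ½·1.004·(62.35² − 56.43²) = 353.0 Pa.
Lift = ΔP · A = 353.0 × 17.97 = 6343 N.

F ≈ 6.343 kN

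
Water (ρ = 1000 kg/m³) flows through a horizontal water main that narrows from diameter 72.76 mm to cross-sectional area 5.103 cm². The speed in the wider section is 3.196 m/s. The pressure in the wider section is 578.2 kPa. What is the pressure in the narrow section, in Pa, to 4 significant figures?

The volume flow rate is constant, so v₂ = (A₁/A₂)v₁ = (41.58/5.103)·3.196 = 26.04 m/s.
The pipe is horizontal, so Bernoulli reduces to P₁ + ½ρv₁² = P₂ + ½ρv₂².
P₂ = P₁ − ½ρ(v₂² − v₁²) = 578200 − ½·1000·(26.04² − 3.196²) = 578200 − 334000 = 244200 Pa.

P₂ ≈ 244200 Pa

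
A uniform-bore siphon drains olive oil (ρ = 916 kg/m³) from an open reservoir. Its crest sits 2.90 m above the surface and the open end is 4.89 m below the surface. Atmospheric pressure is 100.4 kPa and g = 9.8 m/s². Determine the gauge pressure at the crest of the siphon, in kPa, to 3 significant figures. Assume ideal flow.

P_gauge = -69.9 kPa

Bernoulli surface→outlet gives ½v² = g·h_out, so v = √(2·9.8·4.89) = 9.79 m/s.
With constant cross-section the crest speed equals v; applying Bernoulli from the surface up to the crest, P_top = P_atm − ½ρv² − ρg·h_top.
P_top = 100400 − ½·916·9.79² − 916·9.8·2.90 = 30500 Pa. So P_gauge = P_top − P_atm = -69900 Pa.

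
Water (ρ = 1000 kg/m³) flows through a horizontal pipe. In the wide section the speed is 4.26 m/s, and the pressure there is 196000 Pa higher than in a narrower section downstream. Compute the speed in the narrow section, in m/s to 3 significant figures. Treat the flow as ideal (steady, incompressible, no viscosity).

v₂ = 20.3 m/s

Horizontal Bernoulli: P₁ + ½ρv₁² = P₂ + ½ρv₂², so v₂² = v₁² + 2(P₁ − P₂)/ρ.
v₂ = √(4.26² + 2·196000/1000) = √(18.1 + 392) = 20.3 m/s.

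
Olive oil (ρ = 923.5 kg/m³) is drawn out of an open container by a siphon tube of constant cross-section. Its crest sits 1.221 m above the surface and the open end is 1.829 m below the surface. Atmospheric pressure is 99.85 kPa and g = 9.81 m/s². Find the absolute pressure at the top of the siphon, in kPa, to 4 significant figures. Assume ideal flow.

P_top = 72.22 kPa

The outlet speed comes from Torricelli: v = √(2g·1.829) = 5.990 m/s.
Continuity keeps v the same throughout the tube; from surface to crest, P_atm + 0 = P_top + ½ρv² + ρg·h_top.
P_top = 99850 − ½·923.5·5.990² − 923.5·9.81·1.221 = 72220 Pa.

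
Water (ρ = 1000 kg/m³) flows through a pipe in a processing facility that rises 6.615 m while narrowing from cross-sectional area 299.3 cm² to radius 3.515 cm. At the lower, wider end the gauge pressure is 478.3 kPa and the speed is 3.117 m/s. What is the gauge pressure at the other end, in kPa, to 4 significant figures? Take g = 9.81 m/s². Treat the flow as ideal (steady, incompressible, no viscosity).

P₂ = 129.4 kPa

Continuity gives A₁v₁ = A₂v₂, so v₂ = (299.3 cm²)/(38.82 cm²) × 3.117 m/s = 24.03 m/s.
Energy conservation along the streamline gives P₂ = P₁ − ½ρ(v₂² − v₁²) − ρg(h₂ − h₁).
P₂ = 478300 + ½·1000·(3.117² − 24.03²) − 1000·9.81·(+6.615) = 478300 + (-284000) − (64890) = 129400 Pa.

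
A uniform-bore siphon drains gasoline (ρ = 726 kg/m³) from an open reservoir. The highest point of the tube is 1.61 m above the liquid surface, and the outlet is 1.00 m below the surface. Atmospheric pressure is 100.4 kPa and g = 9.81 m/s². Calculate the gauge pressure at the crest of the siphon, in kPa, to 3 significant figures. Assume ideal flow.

P_gauge ≈ -18.6 kPa

From the surface to the outlet (both open to atmosphere, surface at rest): v = √(2g·h_out) = √(2·9.81·1.00) = 4.43 m/s.
The bore is uniform, so the speed at the crest is the same v. Bernoulli surface→crest: P_atm = P_top + ½ρv² + ρg·h_top.
P_top = 100400 − ½·726·4.43² − 726·9.81·1.61 = 81800 Pa. So P_gauge = P_top − P_atm = -18600 Pa.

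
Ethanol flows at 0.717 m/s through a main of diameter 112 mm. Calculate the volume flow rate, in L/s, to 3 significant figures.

7.06 L/s

Q = A·v = 0.00985 m² × 0.717 m/s = 0.00706 m³/s.
Converting: 0.00706 m³/s × 1000 = 7.06 L/s.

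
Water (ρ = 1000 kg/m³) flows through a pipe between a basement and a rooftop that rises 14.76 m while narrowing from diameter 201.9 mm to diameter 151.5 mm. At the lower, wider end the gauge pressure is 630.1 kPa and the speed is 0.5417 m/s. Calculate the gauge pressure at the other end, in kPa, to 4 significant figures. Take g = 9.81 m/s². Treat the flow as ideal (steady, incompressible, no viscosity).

Continuity gives A₁v₁ = A₂v₂, so v₂ = (320.2 cm²)/(180.3 cm²) × 0.5417 m/s = 0.9621 m/s.
Energy conservation along the streamline gives P₂ = P₁ − ½ρ(v₂² − v₁²) − ρg(h₂ − h₁).
P₂ = 630100 + ½·1000·(0.5417² − 0.9621²) − 1000·9.81·(+14.76) = 630100 + (-316.1) − (144800) = 485000 Pa.

P₂ = 485.0 kPa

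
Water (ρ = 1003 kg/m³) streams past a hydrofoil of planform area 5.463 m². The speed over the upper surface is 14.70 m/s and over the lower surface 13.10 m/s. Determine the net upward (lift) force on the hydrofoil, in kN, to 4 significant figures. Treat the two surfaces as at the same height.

F ≈ 121.9 kN

With equal heights on the two surfaces, Bernoulli gives P_lower − P_upper = ½ρ(v_upper² − v_lower²).
ΔP = ½·1003·(14.70² − 13.10²) = 22310 Pa.
Lift = ΔP · A = 22310 × 5.463 = 121900 N.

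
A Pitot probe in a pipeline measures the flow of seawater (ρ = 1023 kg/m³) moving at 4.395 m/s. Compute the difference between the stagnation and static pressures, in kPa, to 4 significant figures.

ΔP = 9.880 kPa

Bernoulli between the free stream and the stagnation point: ½ρv² = P_stag − P_static.
ΔP = ½·1023·4.395² = 9880 Pa.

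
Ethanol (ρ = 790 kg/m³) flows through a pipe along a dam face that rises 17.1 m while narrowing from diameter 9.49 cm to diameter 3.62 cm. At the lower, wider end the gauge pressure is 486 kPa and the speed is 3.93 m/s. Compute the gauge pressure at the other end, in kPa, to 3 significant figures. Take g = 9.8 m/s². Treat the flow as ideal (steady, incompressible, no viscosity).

Mass conservation (A₁v₁ = A₂v₂) gives v₂ = 3.93 × 70.7/10.3 = 27.0 m/s.
Bernoulli: P₁ + ½ρv₁² + ρg h₁ = P₂ + ½ρv₂² + ρg h₂, so P₂ = P₁ + ½ρ(v₁² − v₂²) − ρg(h₂ − h₁).
P₂ = 486000 + ½·790·(3.93² − 27.0²) − 790·9.8·(+17.1) = 486000 + (-282000) − (132000) = 71600 Pa.

P₂ = 71.6 kPa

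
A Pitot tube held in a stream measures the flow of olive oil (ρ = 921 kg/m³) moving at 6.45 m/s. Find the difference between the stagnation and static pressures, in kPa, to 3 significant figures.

19.2 kPa

The dynamic pressure equals the rise in static pressure at the stagnation point: ΔP = ½ρv².
ΔP = ½·921·6.45² = 19200 Pa.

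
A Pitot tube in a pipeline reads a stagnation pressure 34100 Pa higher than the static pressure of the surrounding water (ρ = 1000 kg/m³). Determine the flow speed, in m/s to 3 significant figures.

v = 8.26 m/s

At the stagnation point the flow is brought to rest, so Bernoulli gives P_stag − P_static = ½ρv².
v = √(2ΔP/ρ) = √(2·34100/1000) = 8.26 m/s.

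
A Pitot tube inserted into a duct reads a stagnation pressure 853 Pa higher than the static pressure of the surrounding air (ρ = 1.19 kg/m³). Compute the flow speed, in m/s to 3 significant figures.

v ≈ 37.9 m/s

At the stagnation point the flow is brought to rest, so Bernoulli gives P_stag − P_static = ½ρv².
v = √(2ΔP/ρ) = √(2·853/1.19) = 37.9 m/s.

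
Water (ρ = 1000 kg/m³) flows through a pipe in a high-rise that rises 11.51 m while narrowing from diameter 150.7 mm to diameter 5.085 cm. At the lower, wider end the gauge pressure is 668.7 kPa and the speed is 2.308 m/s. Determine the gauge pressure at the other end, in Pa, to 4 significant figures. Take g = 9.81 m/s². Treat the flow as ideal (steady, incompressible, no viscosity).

Mass conservation (A₁v₁ = A₂v₂) gives v₂ = 2.308 × 178.4/20.31 = 20.27 m/s.
Applying Bernoulli between the two ends and solving for P₂: P₂ = P₁ + ½ρ(v₁² − v₂²) − ρgΔh.
P₂ = 668700 + ½·1000·(2.308² − 20.27²) − 1000·9.81·(+11.51) = 668700 + (-202800) − (112900) = 353000 Pa.

P₂ = 353000 Pa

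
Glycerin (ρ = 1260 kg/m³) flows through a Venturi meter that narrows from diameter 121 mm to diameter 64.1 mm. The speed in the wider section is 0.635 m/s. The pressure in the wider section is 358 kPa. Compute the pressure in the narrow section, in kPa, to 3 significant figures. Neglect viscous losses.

By continuity, v₂ = v₁·A₁/A₂ = 0.635·(115/32.3) = 2.26 m/s.
Along the horizontal streamline, P + ½ρv² is constant.
P₂ = P₁ − ½ρ(v₂² − v₁²) = 358000 − ½·1260·(2.26² − 0.635²) = 358000 − 2970 = 355000 Pa.

P₂ ≈ 355 kPa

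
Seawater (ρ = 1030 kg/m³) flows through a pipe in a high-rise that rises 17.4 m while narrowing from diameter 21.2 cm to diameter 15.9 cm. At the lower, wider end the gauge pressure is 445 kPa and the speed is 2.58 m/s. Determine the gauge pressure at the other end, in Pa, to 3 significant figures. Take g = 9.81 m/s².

By continuity, v₂ = v₁·A₁/A₂ = 2.58·(353/199) = 4.59 m/s.
Applying Bernoulli between the two ends and solving for P₂: P₂ = P₁ + ½ρ(v₁² − v₂²) − ρgΔh.
P₂ = 445000 + ½·1030·(2.58² − 4.59²) − 1030·9.81·(+17.4) = 445000 + (-7410) − (176000) = 262000 Pa.

P₂ ≈ 262000 Pa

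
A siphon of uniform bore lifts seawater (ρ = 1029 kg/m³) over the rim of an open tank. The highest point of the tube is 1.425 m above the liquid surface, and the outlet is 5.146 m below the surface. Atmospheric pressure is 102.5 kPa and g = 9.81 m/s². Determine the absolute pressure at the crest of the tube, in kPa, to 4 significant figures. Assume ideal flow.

P_top = 36.17 kPa

Bernoulli surface→outlet gives ½v² = g·h_out, so v = √(2·9.81·5.146) = 10.05 m/s.
Continuity keeps v the same throughout the tube; from surface to crest, P_atm + 0 = P_top + ½ρv² + ρg·h_top.
P_top = 102500 − ½·1029·10.05² − 1029·9.81·1.425 = 36170 Pa.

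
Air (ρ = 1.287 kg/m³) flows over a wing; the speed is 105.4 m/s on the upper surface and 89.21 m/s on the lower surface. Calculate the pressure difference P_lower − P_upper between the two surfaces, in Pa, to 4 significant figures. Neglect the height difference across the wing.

2027 Pa

The pressure is lower where the speed is higher: ΔP = ½ρ(v_up² − v_low²).
ΔP = ½·1.287·(105.4² − 89.21²) = 2027 Pa.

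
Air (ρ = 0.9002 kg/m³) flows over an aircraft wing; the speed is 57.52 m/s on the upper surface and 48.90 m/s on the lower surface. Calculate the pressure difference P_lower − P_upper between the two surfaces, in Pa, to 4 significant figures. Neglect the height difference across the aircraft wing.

Bernoulli (same height): P_lower − P_upper = ½ρ(v_upper² − v_lower²).
ΔP = ½·0.9002·(57.52² − 48.90²) = 412.9 Pa.

ΔP ≈ 412.9 Pa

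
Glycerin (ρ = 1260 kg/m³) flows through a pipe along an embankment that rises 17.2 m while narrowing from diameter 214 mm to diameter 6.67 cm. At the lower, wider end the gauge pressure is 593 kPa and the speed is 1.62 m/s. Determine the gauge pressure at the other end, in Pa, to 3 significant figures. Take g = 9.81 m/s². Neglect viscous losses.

Continuity gives A₁v₁ = A₂v₂, so v₂ = (360 cm²)/(34.9 cm²) × 1.62 m/s = 16.7 m/s.
Bernoulli: P₁ + ½ρv₁² + ρg h₁ = P₂ + ½ρv₂² + ρg h₂, so P₂ = P₁ + ½ρ(v₁² − v₂²) − ρg(h₂ − h₁).
P₂ = 593000 + ½·1260·(1.62² − 16.7²) − 1260·9.81·(+17.2) = 593000 + (-174000) − (213000) = 207000 Pa.

P₂ ≈ 207000 Pa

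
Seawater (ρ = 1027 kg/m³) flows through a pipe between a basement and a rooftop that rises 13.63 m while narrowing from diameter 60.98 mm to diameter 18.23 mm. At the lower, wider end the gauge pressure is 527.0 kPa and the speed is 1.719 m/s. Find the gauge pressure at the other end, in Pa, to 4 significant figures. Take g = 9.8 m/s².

The volume flow rate is constant, so v₂ = (A₁/A₂)v₁ = (29.21/2.610)·1.719 = 19.23 m/s.
Energy conservation along the streamline gives P₂ = P₁ − ½ρ(v₂² − v₁²) − ρg(h₂ − h₁).
P₂ = 527000 + ½·1027·(1.719² − 19.23²) − 1027·9.8·(+13.63) = 527000 + (-188500) − (137200) = 201400 Pa.

P₂ ≈ 201400 Pa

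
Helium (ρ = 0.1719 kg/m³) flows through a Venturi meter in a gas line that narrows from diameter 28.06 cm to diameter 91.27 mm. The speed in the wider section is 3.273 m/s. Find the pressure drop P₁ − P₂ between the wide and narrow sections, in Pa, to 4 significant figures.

ΔP = 81.34 Pa

Continuity gives A₁v₁ = A₂v₂, so v₂ = (618.4 cm²)/(65.43 cm²) × 3.273 m/s = 30.94 m/s.
With no height change, Bernoulli's equation is P₁ + ½ρv₁² = P₂ + ½ρv₂².
P₁ − P₂ = ½·0.1719·(30.94² − 3.273²) = ½·0.1719·946.3 = 81.34 Pa.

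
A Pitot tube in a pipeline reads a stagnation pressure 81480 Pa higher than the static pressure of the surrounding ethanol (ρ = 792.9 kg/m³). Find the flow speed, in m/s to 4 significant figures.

The dynamic pressure equals the rise in static pressure at the stagnation point: ΔP = ½ρv².
v = √(2ΔP/ρ) = √(2·81480/792.9) = 14.34 m/s.

14.34 m/s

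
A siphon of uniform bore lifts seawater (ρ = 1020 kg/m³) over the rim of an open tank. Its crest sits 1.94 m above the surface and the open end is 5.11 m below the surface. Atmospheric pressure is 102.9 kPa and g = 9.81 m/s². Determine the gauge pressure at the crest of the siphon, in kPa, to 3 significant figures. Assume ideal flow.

Bernoulli surface→outlet gives ½v² = g·h_out, so v = √(2·9.81·5.11) = 10.0 m/s.
The bore is uniform, so the speed at the crest is the same v. Bernoulli surface→crest: P_atm = P_top + ½ρv² + ρg·h_top.
P_top = 102900 − ½·1020·10.0² − 1020·9.81·1.94 = 32400 Pa. So P_gauge = P_top − P_atm = -70500 Pa.

P_gauge ≈ -70.5 kPa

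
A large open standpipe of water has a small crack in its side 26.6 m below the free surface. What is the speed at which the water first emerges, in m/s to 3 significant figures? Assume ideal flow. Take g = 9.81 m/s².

v ≈ 22.8 m/s

The surface is effectively still and both ends are open, so ½v² = gh and v = √(2·9.81·26.6) = 22.8 m/s.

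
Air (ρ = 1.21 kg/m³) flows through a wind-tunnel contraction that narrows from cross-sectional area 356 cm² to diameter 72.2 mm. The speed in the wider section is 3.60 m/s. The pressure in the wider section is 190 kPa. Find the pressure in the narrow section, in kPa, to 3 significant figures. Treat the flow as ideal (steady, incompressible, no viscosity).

189 kPa

By continuity, v₂ = v₁·A₁/A₂ = 3.60·(356/40.9) = 31.3 m/s.
With no height change, Bernoulli's equation is P₁ + ½ρv₁² = P₂ + ½ρv₂².
P₂ = P₁ − ½ρ(v₂² − v₁²) = 190000 − ½·1.21·(31.3² − 3.60²) = 190000 − 585 = 189000 Pa.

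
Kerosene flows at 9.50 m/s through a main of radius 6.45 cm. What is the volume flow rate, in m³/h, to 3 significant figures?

447 m³/h

Q = A·v = 0.0131 m² × 9.50 m/s = 0.124 m³/s.
Converting: 0.124 m³/s × 3600 = 447 m³/h.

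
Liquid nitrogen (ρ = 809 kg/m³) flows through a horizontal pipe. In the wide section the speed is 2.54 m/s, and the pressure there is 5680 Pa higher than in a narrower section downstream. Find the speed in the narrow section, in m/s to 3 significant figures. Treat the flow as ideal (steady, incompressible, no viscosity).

v₂ = 4.53 m/s

Horizontal Bernoulli: P₁ + ½ρv₁² = P₂ + ½ρv₂², so v₂² = v₁² + 2(P₁ − P₂)/ρ.
v₂ = √(2.54² + 2·5680/809) = √(6.45 + 14.0) = 4.53 m/s.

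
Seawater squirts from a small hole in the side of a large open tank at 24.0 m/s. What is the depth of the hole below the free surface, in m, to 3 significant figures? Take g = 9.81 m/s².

Inverting v = √(2gh) gives h = v² / 2g.
h = 24.0²/(2·9.81) = 576/19.62 = 29.4 m.

h ≈ 29.4 m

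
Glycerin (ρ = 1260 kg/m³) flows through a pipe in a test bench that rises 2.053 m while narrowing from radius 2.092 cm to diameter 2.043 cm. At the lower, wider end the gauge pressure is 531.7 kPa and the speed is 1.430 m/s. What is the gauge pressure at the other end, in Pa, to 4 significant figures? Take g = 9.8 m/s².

P₂ = 485000 Pa

By continuity, v₂ = v₁·A₁/A₂ = 1.430·(13.75/3.278) = 5.998 m/s.
Energy conservation along the streamline gives P₂ = P₁ − ½ρ(v₂² − v₁²) − ρg(h₂ − h₁).
P₂ = 531700 + ½·1260·(1.430² − 5.998²) − 1260·9.8·(+2.053) = 531700 + (-21370) − (25350) = 485000 Pa.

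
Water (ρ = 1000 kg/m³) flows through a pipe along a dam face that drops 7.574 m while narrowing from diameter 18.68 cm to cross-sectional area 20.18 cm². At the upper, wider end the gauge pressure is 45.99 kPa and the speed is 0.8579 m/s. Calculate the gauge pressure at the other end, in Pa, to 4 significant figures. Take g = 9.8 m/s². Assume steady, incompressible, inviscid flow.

Continuity gives A₁v₁ = A₂v₂, so v₂ = (274.1 cm²)/(20.18 cm²) × 0.8579 m/s = 11.65 m/s.
Applying Bernoulli between the two ends and solving for P₂: P₂ = P₁ + ½ρ(v₁² − v₂²) − ρgΔh.
P₂ = 45990 + ½·1000·(0.8579² − 11.65²) − 1000·9.8·(−7.574) = 45990 + (-67500) − (-74230) = 52710 Pa.

52710 Pa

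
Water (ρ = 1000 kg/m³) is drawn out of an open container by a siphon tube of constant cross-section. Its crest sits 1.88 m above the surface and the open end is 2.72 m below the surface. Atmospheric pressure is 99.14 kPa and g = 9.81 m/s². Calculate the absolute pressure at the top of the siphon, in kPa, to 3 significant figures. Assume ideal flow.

The outlet speed comes from Torricelli: v = √(2g·2.72) = 7.31 m/s.
Continuity keeps v the same throughout the tube; from surface to crest, P_atm + 0 = P_top + ½ρv² + ρg·h_top.
P_top = 99140 − ½·1000·7.31² − 1000·9.81·1.88 = 54000 Pa.

P_top = 54.0 kPa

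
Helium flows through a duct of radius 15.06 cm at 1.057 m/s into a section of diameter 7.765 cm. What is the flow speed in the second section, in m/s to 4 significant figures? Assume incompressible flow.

v₂ = 15.90 m/s

By continuity, v₂ = v₁·A₁/A₂ = 1.057·(712.5/47.36) = 15.90 m/s.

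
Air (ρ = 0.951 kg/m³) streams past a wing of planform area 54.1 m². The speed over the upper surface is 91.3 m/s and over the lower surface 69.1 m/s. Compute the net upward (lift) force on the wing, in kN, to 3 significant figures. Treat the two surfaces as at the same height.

F = 91.6 kN

With equal heights on the two surfaces, Bernoulli gives P_lower − P_upper = ½ρ(v_upper² − v_lower²).
ΔP = ½·0.951·(91.3² − 69.1²) = 1690 Pa.
Lift = ΔP · A = 1690 × 54.1 = 91600 N.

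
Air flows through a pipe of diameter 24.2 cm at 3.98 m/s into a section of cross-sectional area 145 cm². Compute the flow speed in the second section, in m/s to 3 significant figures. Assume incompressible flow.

v₂ ≈ 12.6 m/s

By continuity, v₂ = v₁·A₁/A₂ = 3.98·(460/145) = 12.6 m/s.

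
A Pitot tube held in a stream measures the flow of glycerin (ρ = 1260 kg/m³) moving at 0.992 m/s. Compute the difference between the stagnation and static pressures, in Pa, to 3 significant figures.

At the stagnation point the flow is brought to rest, so Bernoulli gives P_stag − P_static = ½ρv².
ΔP = ½·1260·0.992² = 620 Pa.

ΔP ≈ 620 Pa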